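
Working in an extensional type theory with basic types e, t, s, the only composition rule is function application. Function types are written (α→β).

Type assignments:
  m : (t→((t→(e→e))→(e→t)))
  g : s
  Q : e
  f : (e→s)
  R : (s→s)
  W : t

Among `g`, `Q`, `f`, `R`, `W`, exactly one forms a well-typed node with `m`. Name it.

g : s — no; m wants t, and g wants nothing (atomic).
Q : e — no; m wants t, and Q wants nothing (atomic).
f : (e→s) — no; m wants t, and f wants e.
R : (s→s) — no; m wants t, and R wants s.
W — combines: m : (t→((t→(e→e))→(e→t))) takes W : t as argument, giving ((t→(e→e))→(e→t)).

W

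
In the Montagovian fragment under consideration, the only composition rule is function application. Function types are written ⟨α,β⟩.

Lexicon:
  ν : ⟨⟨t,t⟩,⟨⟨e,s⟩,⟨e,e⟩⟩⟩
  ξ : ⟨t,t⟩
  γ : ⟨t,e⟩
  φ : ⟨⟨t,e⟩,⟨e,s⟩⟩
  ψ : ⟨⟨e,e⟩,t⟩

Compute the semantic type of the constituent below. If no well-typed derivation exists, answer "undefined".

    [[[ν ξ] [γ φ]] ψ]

t

[ν ξ]: functor ν : ⟨⟨t,t⟩,⟨⟨e,s⟩,⟨e,e⟩⟩⟩, argument ξ : ⟨t,t⟩; result ⟨⟨e,s⟩,⟨e,e⟩⟩.
[γ φ]: functor φ : ⟨⟨t,e⟩,⟨e,s⟩⟩, argument γ : ⟨t,e⟩; result ⟨e,s⟩.
[[ν ξ] [γ φ]]: functor [ν ξ] : ⟨⟨e,s⟩,⟨e,e⟩⟩, argument [γ φ] : ⟨e,s⟩; result ⟨e,e⟩.
[[[ν ξ] [γ φ]] ψ]: functor ψ : ⟨⟨e,e⟩,t⟩, argument [[ν ξ] [γ φ]] : ⟨e,e⟩; result t.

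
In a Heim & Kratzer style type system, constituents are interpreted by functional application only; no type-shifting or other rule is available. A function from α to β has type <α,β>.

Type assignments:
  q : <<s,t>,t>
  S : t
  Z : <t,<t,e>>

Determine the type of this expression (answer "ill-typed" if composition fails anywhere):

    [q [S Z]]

ill-typed

[S Z]: Z is <t,<t,e>>, S is t; result <t,e>.
At [q [S Z]]: neither <<s,t>,t> nor <t,e> can take the other as argument; the node is ill-typed.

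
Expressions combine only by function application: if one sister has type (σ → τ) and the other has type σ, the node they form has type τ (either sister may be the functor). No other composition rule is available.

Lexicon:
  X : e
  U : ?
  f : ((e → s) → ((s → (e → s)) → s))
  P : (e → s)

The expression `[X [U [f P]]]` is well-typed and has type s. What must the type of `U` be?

(((s → (e → s)) → s) → (e → s))

At [X [U [f P]]] (required: s): X is e, which is not a function with range s; hence [U [f P]] is the functor — type (e → s).
At [U [f P]] (required: (e → s)): [f P] is ((s → (e → s)) → s), which is not a function with range (e → s); hence U is the functor — type (((s → (e → s)) → s) → (e → s)).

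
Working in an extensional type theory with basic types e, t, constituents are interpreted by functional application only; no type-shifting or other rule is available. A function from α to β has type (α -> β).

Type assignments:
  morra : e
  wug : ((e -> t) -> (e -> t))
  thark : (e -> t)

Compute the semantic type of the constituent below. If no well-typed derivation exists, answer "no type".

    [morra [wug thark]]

t

[wug thark] — wug of type ((e -> t) -> (e -> t)) combines with thark of type (e -> t): type (e -> t).
[morra [wug thark]] — [wug thark] of type (e -> t) combines with morra of type e: type t.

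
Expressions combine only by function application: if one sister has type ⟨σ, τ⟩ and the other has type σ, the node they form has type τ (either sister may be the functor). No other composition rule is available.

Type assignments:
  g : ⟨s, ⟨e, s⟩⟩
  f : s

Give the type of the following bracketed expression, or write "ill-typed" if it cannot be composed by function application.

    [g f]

[g f]: g is ⟨s, ⟨e, s⟩⟩, f is s; result ⟨e, s⟩.

⟨e, s⟩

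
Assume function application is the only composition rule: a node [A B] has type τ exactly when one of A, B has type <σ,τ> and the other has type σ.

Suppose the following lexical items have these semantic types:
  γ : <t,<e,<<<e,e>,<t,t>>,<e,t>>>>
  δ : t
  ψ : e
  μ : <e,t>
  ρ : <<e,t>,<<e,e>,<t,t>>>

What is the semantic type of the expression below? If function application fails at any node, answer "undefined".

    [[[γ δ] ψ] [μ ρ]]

[γ δ]: functor γ : <t,<e,<<<e,e>,<t,t>>,<e,t>>>>, argument δ : t; result <e,<<<e,e>,<t,t>>,<e,t>>>.
[[γ δ] ψ]: functor [γ δ] : <e,<<<e,e>,<t,t>>,<e,t>>>, argument ψ : e; result <<<e,e>,<t,t>>,<e,t>>.
[μ ρ]: functor ρ : <<e,t>,<<e,e>,<t,t>>>, argument μ : <e,t>; result <<e,e>,<t,t>>.
[[[γ δ] ψ] [μ ρ]]: functor [[γ δ] ψ] : <<<e,e>,<t,t>>,<e,t>>, argument [μ ρ] : <<e,e>,<t,t>>; result <e,t>.

<e,t>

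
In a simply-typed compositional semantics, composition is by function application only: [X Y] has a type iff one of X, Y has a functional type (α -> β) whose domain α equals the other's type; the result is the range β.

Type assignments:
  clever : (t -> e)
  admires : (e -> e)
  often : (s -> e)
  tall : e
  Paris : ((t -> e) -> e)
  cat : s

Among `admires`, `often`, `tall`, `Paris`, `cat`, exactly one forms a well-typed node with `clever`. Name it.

admires : (e -> e) — neither side's domain matches the other.
often : (s -> e) — neither side's domain matches the other.
tall : e — neither side's domain matches the other.
Paris — combines: Paris : ((t -> e) -> e) takes clever : (t -> e) as argument, giving e.
cat : s — neither side's domain matches the other.

Paris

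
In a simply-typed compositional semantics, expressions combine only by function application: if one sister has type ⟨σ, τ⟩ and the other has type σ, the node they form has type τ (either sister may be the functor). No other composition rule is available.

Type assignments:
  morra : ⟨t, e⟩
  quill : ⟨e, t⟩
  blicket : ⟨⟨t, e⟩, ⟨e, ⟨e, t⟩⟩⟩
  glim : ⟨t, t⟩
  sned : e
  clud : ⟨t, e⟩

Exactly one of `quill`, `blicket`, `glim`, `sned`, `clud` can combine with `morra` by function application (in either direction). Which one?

blicket

quill : ⟨e, t⟩ — neither side's domain matches the other.
blicket — combines: blicket : ⟨⟨t, e⟩, ⟨e, ⟨e, t⟩⟩⟩ takes morra : ⟨t, e⟩ as argument, giving ⟨e, ⟨e, t⟩⟩.
glim : ⟨t, t⟩ — neither side's domain matches the other.
sned : e — neither side's domain matches the other.
clud : ⟨t, e⟩ — neither side's domain matches the other.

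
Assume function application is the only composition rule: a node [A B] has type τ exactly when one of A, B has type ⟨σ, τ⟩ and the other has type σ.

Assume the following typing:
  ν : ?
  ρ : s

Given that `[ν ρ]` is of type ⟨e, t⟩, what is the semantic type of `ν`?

⟨s, ⟨e, t⟩⟩

[ν ρ] is required to be ⟨e, t⟩. ρ : s cannot yield ⟨e, t⟩ as functor, so ν : ⟨s, ⟨e, t⟩⟩.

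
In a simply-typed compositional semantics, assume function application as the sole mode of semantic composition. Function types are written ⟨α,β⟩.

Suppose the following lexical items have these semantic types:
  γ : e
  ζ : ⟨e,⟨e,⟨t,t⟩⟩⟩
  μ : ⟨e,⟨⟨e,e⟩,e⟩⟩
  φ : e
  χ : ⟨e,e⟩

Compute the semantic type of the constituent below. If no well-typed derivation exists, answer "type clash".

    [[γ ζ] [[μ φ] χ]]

At [γ ζ], ζ : ⟨e,⟨e,⟨t,t⟩⟩⟩ takes γ : e, giving ⟨e,⟨t,t⟩⟩.
At [μ φ], μ : ⟨e,⟨⟨e,e⟩,e⟩⟩ takes φ : e, giving ⟨⟨e,e⟩,e⟩.
At [[μ φ] χ], [μ φ] : ⟨⟨e,e⟩,e⟩ takes χ : ⟨e,e⟩, giving e.
At [[γ ζ] [[μ φ] χ]], [γ ζ] : ⟨e,⟨t,t⟩⟩ takes [[μ φ] χ] : e, giving ⟨t,t⟩.

⟨t,t⟩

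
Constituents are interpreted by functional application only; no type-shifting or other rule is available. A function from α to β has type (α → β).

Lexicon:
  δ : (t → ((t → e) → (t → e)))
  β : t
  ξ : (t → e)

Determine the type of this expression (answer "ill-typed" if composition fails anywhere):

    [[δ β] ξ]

[δ β]: (t → ((t → e) → (t → e))) applied to t yields ((t → e) → (t → e)).
[[δ β] ξ]: ((t → e) → (t → e)) applied to (t → e) yields (t → e).

(t → e)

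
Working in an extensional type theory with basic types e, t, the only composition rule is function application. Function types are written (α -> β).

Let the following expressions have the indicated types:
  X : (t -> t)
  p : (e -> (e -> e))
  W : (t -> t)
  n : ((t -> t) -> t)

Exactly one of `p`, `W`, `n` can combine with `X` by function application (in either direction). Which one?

p : (e -> (e -> e)) — no; X wants t, and p wants e.
W : (t -> t) — no; X wants t, and W wants t.
n — combines: n : ((t -> t) -> t) takes X : (t -> t) as argument, giving t.

n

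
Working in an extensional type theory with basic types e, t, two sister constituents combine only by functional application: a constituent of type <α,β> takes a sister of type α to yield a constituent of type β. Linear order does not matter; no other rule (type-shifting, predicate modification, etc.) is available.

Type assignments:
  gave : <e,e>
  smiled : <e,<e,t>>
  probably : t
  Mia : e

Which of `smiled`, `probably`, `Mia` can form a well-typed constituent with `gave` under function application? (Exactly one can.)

Mia

smiled : <e,<e,t>> — neither side's domain matches the other.
probably : t — neither side's domain matches the other.
Mia — combines: gave : <e,e> takes Mia : e as argument, giving e.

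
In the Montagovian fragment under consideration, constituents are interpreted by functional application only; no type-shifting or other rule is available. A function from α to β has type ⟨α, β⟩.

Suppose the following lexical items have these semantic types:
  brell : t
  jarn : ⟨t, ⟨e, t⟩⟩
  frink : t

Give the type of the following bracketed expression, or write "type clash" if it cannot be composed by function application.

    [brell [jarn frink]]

[jarn frink]: ⟨t, ⟨e, t⟩⟩ applied to t yields ⟨e, t⟩.
[brell [jarn frink]]: t with ⟨e, t⟩ — neither is a function whose domain matches the other; composition fails here.

type clash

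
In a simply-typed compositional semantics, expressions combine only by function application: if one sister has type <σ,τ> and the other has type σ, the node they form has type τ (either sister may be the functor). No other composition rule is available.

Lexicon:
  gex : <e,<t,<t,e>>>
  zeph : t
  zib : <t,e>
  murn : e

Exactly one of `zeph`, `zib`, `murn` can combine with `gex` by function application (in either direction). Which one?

murn

zeph : t — gex needs e; zeph needs nothing (atomic); neither fits.
zib : <t,e> — gex needs e; zib needs t; neither fits.
murn — combines: gex : <e,<t,<t,e>>> takes murn : e as argument, giving <t,<t,e>>.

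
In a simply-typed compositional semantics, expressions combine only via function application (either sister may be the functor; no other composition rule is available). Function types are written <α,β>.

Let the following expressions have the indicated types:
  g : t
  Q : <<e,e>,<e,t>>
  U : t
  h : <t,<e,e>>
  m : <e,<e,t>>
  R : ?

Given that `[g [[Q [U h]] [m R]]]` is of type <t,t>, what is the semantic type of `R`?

<<e,<e,t>>,<<e,t>,<t,<t,t>>>>

At [g [[Q [U h]] [m R]]] (required: <t,t>): g is t, which is not a function with range <t,t>; hence [[Q [U h]] [m R]] is the functor — type <t,<t,t>>.
At [[Q [U h]] [m R]] (required: <t,<t,t>>): [Q [U h]] is <e,t>, which is not a function with range <t,<t,t>>; hence [m R] is the functor — type <<e,t>,<t,<t,t>>>.
At [m R] (required: <<e,t>,<t,<t,t>>>): m is <e,<e,t>>, which is not a function with range <<e,t>,<t,<t,t>>>; hence R is the functor — type <<e,<e,t>>,<<e,t>,<t,<t,t>>>>.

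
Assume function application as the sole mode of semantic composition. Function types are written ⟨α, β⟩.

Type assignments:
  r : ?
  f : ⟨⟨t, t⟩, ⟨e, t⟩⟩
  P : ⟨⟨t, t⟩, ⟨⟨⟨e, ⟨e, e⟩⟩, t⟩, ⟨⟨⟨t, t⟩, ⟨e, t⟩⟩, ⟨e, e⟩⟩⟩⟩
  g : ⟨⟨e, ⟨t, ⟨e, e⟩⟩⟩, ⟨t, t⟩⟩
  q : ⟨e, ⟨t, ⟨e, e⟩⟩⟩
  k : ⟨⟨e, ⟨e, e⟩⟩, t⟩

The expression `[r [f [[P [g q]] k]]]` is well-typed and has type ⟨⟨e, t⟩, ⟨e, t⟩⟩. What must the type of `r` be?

⟨⟨e, e⟩, ⟨⟨e, t⟩, ⟨e, t⟩⟩⟩

For [r [f [[P [g q]] k]]] to have type ⟨⟨e, t⟩, ⟨e, t⟩⟩ with [f [[P [g q]] k]] of type ⟨e, e⟩, r must be the function: r : ⟨⟨e, e⟩, ⟨⟨e, t⟩, ⟨e, t⟩⟩⟩.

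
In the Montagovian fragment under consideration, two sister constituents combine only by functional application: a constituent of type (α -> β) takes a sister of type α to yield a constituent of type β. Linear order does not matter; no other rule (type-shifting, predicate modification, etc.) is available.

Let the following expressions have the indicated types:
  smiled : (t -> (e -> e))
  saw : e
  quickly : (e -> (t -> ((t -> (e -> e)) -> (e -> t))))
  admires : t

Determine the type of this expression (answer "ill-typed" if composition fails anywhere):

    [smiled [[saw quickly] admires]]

[saw quickly] — quickly of type (e -> (t -> ((t -> (e -> e)) -> (e -> t)))) combines with saw of type e: type (t -> ((t -> (e -> e)) -> (e -> t))).
[[saw quickly] admires] — [saw quickly] of type (t -> ((t -> (e -> e)) -> (e -> t))) combines with admires of type t: type ((t -> (e -> e)) -> (e -> t)).
[smiled [[saw quickly] admires]] — [[saw quickly] admires] of type ((t -> (e -> e)) -> (e -> t)) combines with smiled of type (t -> (e -> e)): type (e -> t).

(e -> t)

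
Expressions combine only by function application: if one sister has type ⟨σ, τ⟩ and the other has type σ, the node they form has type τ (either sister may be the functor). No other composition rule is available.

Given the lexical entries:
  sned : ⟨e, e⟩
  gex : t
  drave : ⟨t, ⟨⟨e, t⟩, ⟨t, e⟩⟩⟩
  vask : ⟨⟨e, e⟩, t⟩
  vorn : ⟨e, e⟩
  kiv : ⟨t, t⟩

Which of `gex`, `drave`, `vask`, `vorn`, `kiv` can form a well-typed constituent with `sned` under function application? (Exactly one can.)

gex : t — does not combine with sned.
drave : ⟨t, ⟨⟨e, t⟩, ⟨t, e⟩⟩⟩ — does not combine with sned.
vask — combines: vask : ⟨⟨e, e⟩, t⟩ takes sned : ⟨e, e⟩ as argument, giving t.
vorn : ⟨e, e⟩ — does not combine with sned.
kiv : ⟨t, t⟩ — does not combine with sned.

vask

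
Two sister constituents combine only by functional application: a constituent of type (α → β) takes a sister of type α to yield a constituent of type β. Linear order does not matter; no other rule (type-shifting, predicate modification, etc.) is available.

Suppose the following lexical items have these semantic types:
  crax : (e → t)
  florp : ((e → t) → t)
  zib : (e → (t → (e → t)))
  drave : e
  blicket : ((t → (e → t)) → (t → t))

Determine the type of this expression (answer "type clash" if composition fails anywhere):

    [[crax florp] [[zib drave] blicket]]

[crax florp]: florp is ((e → t) → t), crax is (e → t); result t.
[zib drave]: zib is (e → (t → (e → t))), drave is e; result (t → (e → t)).
[[zib drave] blicket]: blicket is ((t → (e → t)) → (t → t)), [zib drave] is (t → (e → t)); result (t → t).
[[crax florp] [[zib drave] blicket]]: [[zib drave] blicket] is (t → t), [crax florp] is t; result t.

t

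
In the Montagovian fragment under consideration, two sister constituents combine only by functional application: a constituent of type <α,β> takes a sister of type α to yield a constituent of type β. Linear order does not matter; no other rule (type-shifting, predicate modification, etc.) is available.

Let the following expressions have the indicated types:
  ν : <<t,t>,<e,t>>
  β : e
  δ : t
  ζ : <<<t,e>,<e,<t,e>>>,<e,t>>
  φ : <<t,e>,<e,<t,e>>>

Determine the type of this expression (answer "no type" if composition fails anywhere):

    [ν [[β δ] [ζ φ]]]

At [β δ]: neither e nor t can take the other as argument; the node is ill-typed.

no type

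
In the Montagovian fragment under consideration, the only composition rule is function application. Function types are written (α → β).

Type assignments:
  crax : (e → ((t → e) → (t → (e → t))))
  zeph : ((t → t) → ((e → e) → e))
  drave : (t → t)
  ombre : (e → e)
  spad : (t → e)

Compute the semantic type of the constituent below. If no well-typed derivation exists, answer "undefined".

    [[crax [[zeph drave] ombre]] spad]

(t → (e → t))

[zeph drave] — zeph of type ((t → t) → ((e → e) → e)) combines with drave of type (t → t): type ((e → e) → e).
[[zeph drave] ombre] — [zeph drave] of type ((e → e) → e) combines with ombre of type (e → e): type e.
[crax [[zeph drave] ombre]] — crax of type (e → ((t → e) → (t → (e → t)))) combines with [[zeph drave] ombre] of type e: type ((t → e) → (t → (e → t))).
[[crax [[zeph drave] ombre]] spad] — [crax [[zeph drave] ombre]] of type ((t → e) → (t → (e → t))) combines with spad of type (t → e): type (t → (e → t)).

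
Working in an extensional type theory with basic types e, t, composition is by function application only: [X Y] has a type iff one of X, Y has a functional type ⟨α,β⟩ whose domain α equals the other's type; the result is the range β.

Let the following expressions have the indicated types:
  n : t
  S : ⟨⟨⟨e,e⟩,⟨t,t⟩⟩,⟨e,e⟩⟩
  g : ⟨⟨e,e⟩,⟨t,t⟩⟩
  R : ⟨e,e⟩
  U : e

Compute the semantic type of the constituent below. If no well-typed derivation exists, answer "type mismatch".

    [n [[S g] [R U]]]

type mismatch

[S g]: ⟨⟨⟨e,e⟩,⟨t,t⟩⟩,⟨e,e⟩⟩ applied to ⟨⟨e,e⟩,⟨t,t⟩⟩ yields ⟨e,e⟩.
[R U]: ⟨e,e⟩ applied to e yields e.
[[S g] [R U]]: ⟨e,e⟩ applied to e yields e.
[n [[S g] [R U]]]: t with e — neither is a function whose domain matches the other; composition fails here.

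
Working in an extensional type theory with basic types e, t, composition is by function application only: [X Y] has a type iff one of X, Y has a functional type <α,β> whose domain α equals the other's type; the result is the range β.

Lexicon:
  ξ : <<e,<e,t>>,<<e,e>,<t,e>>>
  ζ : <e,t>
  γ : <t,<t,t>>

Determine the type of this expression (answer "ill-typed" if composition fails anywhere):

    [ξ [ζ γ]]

[ζ γ]: <e,t> and <t,<t,t>> cannot combine by function application — type clash.

ill-typed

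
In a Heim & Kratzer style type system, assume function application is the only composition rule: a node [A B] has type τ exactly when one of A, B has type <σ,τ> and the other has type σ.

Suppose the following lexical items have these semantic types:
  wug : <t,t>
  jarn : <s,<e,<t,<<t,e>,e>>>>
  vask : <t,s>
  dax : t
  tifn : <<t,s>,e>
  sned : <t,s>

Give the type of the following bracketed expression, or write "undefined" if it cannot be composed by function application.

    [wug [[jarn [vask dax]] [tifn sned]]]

At [vask dax], vask : <t,s> takes dax : t, giving s.
At [jarn [vask dax]], jarn : <s,<e,<t,<<t,e>,e>>>> takes [vask dax] : s, giving <e,<t,<<t,e>,e>>>.
At [tifn sned], tifn : <<t,s>,e> takes sned : <t,s>, giving e.
At [[jarn [vask dax]] [tifn sned]], [jarn [vask dax]] : <e,<t,<<t,e>,e>>> takes [tifn sned] : e, giving <t,<<t,e>,e>>.
[wug [[jarn [vask dax]] [tifn sned]]]: <t,t> and <t,<<t,e>,e>> cannot combine by function application — type clash.

undefined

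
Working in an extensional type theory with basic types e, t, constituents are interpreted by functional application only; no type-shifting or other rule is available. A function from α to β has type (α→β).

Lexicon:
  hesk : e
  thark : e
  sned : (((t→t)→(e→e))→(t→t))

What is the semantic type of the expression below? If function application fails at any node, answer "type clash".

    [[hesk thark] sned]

type clash

[hesk thark]: e and e cannot combine by function application — type clash.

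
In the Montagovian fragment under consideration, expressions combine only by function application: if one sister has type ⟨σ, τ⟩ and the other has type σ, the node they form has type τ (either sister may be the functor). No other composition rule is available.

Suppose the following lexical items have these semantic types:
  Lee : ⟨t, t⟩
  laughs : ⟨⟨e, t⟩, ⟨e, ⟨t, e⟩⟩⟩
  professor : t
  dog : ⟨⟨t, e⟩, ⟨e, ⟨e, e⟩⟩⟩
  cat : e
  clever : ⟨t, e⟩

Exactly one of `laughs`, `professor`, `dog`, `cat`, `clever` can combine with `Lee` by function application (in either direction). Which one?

laughs : ⟨⟨e, t⟩, ⟨e, ⟨t, e⟩⟩⟩ — does not combine with Lee.
professor — combines: Lee : ⟨t, t⟩ takes professor : t as argument, giving t.
dog : ⟨⟨t, e⟩, ⟨e, ⟨e, e⟩⟩⟩ — does not combine with Lee.
cat : e — does not combine with Lee.
clever : ⟨t, e⟩ — does not combine with Lee.

professor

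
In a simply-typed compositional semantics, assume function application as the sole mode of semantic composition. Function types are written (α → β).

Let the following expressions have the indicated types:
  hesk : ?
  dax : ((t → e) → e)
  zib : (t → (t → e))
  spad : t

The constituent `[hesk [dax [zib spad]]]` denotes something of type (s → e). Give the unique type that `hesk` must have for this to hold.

(e → (s → e))

For [hesk [dax [zib spad]]] to have type (s → e) with [dax [zib spad]] of type e, hesk must be the function: hesk : (e → (s → e)).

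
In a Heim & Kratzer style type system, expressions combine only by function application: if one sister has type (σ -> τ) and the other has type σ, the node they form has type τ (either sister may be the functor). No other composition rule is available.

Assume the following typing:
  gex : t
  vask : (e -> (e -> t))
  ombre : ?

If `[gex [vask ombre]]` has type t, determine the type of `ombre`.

For [gex [vask ombre]] to have type t with gex of type t, [vask ombre] must be the function: [vask ombre] : (t -> t).
For [vask ombre] to have type (t -> t) with vask of type (e -> (e -> t)), ombre must be the function: ombre : ((e -> (e -> t)) -> (t -> t)).

((e -> (e -> t)) -> (t -> t))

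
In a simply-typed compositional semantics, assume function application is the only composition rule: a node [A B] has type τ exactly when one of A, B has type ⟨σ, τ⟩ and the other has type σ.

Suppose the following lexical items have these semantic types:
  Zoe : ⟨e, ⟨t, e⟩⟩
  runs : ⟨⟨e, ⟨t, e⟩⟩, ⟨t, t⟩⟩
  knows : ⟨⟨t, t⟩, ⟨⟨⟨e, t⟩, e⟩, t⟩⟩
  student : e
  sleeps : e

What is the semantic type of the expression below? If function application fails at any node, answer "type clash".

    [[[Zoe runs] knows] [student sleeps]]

[Zoe runs]: ⟨⟨e, ⟨t, e⟩⟩, ⟨t, t⟩⟩ applied to ⟨e, ⟨t, e⟩⟩ yields ⟨t, t⟩.
[[Zoe runs] knows]: ⟨⟨t, t⟩, ⟨⟨⟨e, t⟩, e⟩, t⟩⟩ applied to ⟨t, t⟩ yields ⟨⟨⟨e, t⟩, e⟩, t⟩.
At [student sleeps]: neither e nor e can take the other as argument; the node is ill-typed.

type clash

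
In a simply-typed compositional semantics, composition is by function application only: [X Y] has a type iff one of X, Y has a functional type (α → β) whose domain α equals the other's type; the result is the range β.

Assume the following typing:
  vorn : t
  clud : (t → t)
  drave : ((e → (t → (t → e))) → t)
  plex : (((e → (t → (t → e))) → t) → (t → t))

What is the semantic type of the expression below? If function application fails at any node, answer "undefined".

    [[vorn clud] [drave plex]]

[vorn clud]: clud is (t → t), vorn is t; result t.
[drave plex]: plex is (((e → (t → (t → e))) → t) → (t → t)), drave is ((e → (t → (t → e))) → t); result (t → t).
[[vorn clud] [drave plex]]: [drave plex] is (t → t), [vorn clud] is t; result t.

t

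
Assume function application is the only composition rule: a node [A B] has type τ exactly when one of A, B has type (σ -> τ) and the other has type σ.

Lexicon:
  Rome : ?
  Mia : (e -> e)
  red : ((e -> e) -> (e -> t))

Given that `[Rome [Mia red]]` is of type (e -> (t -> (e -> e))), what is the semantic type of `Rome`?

At [Rome [Mia red]] (required: (e -> (t -> (e -> e)))): [Mia red] is (e -> t), which is not a function with range (e -> (t -> (e -> e))); hence Rome is the functor — type ((e -> t) -> (e -> (t -> (e -> e)))).

((e -> t) -> (e -> (t -> (e -> e))))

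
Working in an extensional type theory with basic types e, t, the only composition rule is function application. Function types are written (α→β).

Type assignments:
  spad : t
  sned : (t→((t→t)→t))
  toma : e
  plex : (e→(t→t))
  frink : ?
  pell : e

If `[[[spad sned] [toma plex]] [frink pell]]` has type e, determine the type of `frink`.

(e→(t→e))

[[[spad sned] [toma plex]] [frink pell]] is required to be e. [[spad sned] [toma plex]] : t cannot yield e as functor, so [frink pell] : (t→e).
[frink pell] is required to be (t→e). pell : e cannot yield (t→e) as functor, so frink : (e→(t→e)).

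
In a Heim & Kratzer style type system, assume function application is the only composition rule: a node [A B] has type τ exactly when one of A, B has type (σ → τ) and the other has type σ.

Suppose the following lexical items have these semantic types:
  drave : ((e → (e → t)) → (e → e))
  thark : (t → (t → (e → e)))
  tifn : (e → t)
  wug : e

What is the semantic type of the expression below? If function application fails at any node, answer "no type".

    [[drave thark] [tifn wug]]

[drave thark]: ((e → (e → t)) → (e → e)) and (t → (t → (e → e))) cannot combine by function application — type clash.

no type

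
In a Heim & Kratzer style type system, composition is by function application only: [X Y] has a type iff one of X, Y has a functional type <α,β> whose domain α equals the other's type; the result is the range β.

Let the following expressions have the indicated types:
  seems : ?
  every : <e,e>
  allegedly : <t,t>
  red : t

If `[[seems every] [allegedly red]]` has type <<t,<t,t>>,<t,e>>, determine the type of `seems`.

<<e,e>,<t,<<t,<t,t>>,<t,e>>>>

[[seems every] [allegedly red]] must have type <<t,<t,t>>,<t,e>>. The sister [allegedly red] has type t; that is not a function onto <<t,<t,t>>,<t,e>>, so [seems every] must be the functor, of type <t,<<t,<t,t>>,<t,e>>>.
[seems every] must have type <t,<<t,<t,t>>,<t,e>>>. The sister every has type <e,e>; that is not a function onto <t,<<t,<t,t>>,<t,e>>>, so seems must be the functor, of type <<e,e>,<t,<<t,<t,t>>,<t,e>>>>.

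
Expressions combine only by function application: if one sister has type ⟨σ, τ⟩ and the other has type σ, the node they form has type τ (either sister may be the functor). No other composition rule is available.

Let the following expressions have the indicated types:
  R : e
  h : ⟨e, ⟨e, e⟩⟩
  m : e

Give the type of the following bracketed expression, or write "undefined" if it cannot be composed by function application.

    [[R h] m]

e

[R h]: h is ⟨e, ⟨e, e⟩⟩, R is e; result ⟨e, e⟩.
[[R h] m]: [R h] is ⟨e, e⟩, m is e; result e.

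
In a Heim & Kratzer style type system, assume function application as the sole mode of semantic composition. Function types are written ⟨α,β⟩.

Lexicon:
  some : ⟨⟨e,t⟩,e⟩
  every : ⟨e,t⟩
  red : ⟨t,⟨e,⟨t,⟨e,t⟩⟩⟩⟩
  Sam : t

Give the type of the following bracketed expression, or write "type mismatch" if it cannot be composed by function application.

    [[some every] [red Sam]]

⟨t,⟨e,t⟩⟩

[some every]: some is ⟨⟨e,t⟩,e⟩, every is ⟨e,t⟩; result e.
[red Sam]: red is ⟨t,⟨e,⟨t,⟨e,t⟩⟩⟩⟩, Sam is t; result ⟨e,⟨t,⟨e,t⟩⟩⟩.
[[some every] [red Sam]]: [red Sam] is ⟨e,⟨t,⟨e,t⟩⟩⟩, [some every] is e; result ⟨t,⟨e,t⟩⟩.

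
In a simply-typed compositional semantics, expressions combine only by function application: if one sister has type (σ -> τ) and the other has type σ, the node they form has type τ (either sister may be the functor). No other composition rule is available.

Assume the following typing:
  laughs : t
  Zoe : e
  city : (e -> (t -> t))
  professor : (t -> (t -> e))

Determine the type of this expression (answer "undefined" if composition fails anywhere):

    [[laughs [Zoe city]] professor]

[Zoe city]: functor city : (e -> (t -> t)), argument Zoe : e; result (t -> t).
[laughs [Zoe city]]: functor [Zoe city] : (t -> t), argument laughs : t; result t.
[[laughs [Zoe city]] professor]: functor professor : (t -> (t -> e)), argument [laughs [Zoe city]] : t; result (t -> e).

(t -> e)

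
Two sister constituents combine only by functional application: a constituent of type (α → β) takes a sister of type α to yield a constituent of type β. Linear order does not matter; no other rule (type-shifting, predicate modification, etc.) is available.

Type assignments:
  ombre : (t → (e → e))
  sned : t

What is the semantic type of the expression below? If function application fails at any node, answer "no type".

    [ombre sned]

(e → e)

At [ombre sned], ombre : (t → (e → e)) takes sned : t, giving (e → e).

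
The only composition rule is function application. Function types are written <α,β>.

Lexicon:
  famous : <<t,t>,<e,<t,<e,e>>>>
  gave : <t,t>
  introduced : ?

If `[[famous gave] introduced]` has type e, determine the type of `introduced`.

<<e,<t,<e,e>>>,e>

[[famous gave] introduced] is required to be e. [famous gave] : <e,<t,<e,e>>> cannot yield e as functor, so introduced : <<e,<t,<e,e>>>,e>.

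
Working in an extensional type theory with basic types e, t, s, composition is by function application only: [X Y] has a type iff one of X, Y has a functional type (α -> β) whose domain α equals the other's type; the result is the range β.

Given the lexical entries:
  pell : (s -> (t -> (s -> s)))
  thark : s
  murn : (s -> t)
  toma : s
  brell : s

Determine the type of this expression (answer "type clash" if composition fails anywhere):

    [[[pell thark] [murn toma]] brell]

[pell thark]: (s -> (t -> (s -> s))) applied to s yields (t -> (s -> s)).
[murn toma]: (s -> t) applied to s yields t.
[[pell thark] [murn toma]]: (t -> (s -> s)) applied to t yields (s -> s).
[[[pell thark] [murn toma]] brell]: (s -> s) applied to s yields s.

s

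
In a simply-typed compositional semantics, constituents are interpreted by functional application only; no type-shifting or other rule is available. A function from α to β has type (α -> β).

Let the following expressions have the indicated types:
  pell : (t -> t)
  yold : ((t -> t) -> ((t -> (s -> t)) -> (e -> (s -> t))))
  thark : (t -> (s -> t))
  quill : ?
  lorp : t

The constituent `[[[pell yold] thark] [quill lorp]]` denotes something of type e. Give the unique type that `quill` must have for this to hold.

At [[[pell yold] thark] [quill lorp]] (required: e): [[pell yold] thark] is (e -> (s -> t)), which is not a function with range e; hence [quill lorp] is the functor — type ((e -> (s -> t)) -> e).
At [quill lorp] (required: ((e -> (s -> t)) -> e)): lorp is t, which is not a function with range ((e -> (s -> t)) -> e); hence quill is the functor — type (t -> ((e -> (s -> t)) -> e)).

(t -> ((e -> (s -> t)) -> e))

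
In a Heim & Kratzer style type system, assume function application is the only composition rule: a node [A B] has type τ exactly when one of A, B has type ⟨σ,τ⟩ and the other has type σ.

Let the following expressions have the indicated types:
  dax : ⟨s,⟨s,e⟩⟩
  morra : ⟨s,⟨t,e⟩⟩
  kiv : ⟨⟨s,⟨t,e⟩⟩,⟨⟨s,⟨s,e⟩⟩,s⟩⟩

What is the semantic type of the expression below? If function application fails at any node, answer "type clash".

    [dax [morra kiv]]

s

[morra kiv]: kiv is ⟨⟨s,⟨t,e⟩⟩,⟨⟨s,⟨s,e⟩⟩,s⟩⟩, morra is ⟨s,⟨t,e⟩⟩; result ⟨⟨s,⟨s,e⟩⟩,s⟩.
[dax [morra kiv]]: [morra kiv] is ⟨⟨s,⟨s,e⟩⟩,s⟩, dax is ⟨s,⟨s,e⟩⟩; result s.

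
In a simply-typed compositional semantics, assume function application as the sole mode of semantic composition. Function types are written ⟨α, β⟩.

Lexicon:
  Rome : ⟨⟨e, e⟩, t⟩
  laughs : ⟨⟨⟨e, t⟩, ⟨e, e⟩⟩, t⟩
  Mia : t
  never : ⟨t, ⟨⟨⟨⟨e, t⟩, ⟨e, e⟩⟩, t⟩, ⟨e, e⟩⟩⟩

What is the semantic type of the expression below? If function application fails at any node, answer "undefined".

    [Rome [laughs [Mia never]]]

t

[Mia never] — never of type ⟨t, ⟨⟨⟨⟨e, t⟩, ⟨e, e⟩⟩, t⟩, ⟨e, e⟩⟩⟩ combines with Mia of type t: type ⟨⟨⟨⟨e, t⟩, ⟨e, e⟩⟩, t⟩, ⟨e, e⟩⟩.
[laughs [Mia never]] — [Mia never] of type ⟨⟨⟨⟨e, t⟩, ⟨e, e⟩⟩, t⟩, ⟨e, e⟩⟩ combines with laughs of type ⟨⟨⟨e, t⟩, ⟨e, e⟩⟩, t⟩: type ⟨e, e⟩.
[Rome [laughs [Mia never]]] — Rome of type ⟨⟨e, e⟩, t⟩ combines with [laughs [Mia never]] of type ⟨e, e⟩: type t.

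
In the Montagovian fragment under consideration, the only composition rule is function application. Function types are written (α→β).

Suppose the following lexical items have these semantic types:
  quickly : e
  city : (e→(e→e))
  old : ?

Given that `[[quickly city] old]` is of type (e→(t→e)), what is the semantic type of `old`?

At [[quickly city] old] (required: (e→(t→e))): [quickly city] is (e→e), which is not a function with range (e→(t→e)); hence old is the functor — type ((e→e)→(e→(t→e))).

((e→e)→(e→(t→e)))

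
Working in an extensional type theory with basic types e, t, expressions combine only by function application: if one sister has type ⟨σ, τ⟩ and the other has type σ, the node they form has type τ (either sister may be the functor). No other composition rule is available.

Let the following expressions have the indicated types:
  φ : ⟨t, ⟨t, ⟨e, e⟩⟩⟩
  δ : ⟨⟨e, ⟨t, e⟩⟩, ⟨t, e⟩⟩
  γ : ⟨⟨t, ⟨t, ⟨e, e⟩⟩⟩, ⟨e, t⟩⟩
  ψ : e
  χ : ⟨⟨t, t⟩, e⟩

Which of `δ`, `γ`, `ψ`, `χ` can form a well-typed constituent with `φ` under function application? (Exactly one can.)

δ : ⟨⟨e, ⟨t, e⟩⟩, ⟨t, e⟩⟩ — no; φ wants t, and δ wants ⟨e, ⟨t, e⟩⟩.
γ — combines: γ : ⟨⟨t, ⟨t, ⟨e, e⟩⟩⟩, ⟨e, t⟩⟩ takes φ : ⟨t, ⟨t, ⟨e, e⟩⟩⟩ as argument, giving ⟨e, t⟩.
ψ : e — no; φ wants t, and ψ wants nothing (atomic).
χ : ⟨⟨t, t⟩, e⟩ — no; φ wants t, and χ wants ⟨t, t⟩.

γ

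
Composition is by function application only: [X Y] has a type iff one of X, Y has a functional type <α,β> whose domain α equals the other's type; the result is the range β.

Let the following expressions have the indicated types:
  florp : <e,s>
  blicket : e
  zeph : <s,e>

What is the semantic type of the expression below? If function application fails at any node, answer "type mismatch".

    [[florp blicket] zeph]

e

[florp blicket]: functor florp : <e,s>, argument blicket : e; result s.
[[florp blicket] zeph]: functor zeph : <s,e>, argument [florp blicket] : s; result e.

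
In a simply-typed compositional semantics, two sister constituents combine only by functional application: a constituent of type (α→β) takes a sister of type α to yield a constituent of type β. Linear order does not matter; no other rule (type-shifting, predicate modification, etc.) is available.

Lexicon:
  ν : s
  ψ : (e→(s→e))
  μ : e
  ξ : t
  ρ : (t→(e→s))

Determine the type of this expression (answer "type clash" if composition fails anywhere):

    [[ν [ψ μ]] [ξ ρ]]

[ψ μ] — ψ of type (e→(s→e)) combines with μ of type e: type (s→e).
[ν [ψ μ]] — [ψ μ] of type (s→e) combines with ν of type s: type e.
[ξ ρ] — ρ of type (t→(e→s)) combines with ξ of type t: type (e→s).
[[ν [ψ μ]] [ξ ρ]] — [ξ ρ] of type (e→s) combines with [ν [ψ μ]] of type e: type s.

s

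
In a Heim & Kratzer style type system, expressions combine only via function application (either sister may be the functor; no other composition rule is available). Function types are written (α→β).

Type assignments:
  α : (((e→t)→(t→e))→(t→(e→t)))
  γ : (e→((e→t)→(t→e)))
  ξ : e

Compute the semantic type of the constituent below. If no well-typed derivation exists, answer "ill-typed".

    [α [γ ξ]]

(t→(e→t))

[γ ξ] — γ of type (e→((e→t)→(t→e))) combines with ξ of type e: type ((e→t)→(t→e)).
[α [γ ξ]] — α of type (((e→t)→(t→e))→(t→(e→t))) combines with [γ ξ] of type ((e→t)→(t→e)): type (t→(e→t)).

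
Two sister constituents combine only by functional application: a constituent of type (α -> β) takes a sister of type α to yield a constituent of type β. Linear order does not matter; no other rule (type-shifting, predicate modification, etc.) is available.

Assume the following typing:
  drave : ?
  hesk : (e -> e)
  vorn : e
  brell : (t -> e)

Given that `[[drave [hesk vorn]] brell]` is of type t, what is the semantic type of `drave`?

[[drave [hesk vorn]] brell] must have type t. The sister brell has type (t -> e); that is not a function onto t, so [drave [hesk vorn]] must be the functor, of type ((t -> e) -> t).
[drave [hesk vorn]] must have type ((t -> e) -> t). The sister [hesk vorn] has type e; that is not a function onto ((t -> e) -> t), so drave must be the functor, of type (e -> ((t -> e) -> t)).

(e -> ((t -> e) -> t))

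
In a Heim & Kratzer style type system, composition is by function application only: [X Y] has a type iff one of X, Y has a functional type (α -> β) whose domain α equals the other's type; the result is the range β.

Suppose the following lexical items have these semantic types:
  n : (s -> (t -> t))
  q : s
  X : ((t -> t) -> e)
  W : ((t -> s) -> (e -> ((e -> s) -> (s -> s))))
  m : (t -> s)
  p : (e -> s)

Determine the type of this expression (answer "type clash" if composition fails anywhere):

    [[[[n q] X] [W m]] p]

(s -> s)

[n q] — n of type (s -> (t -> t)) combines with q of type s: type (t -> t).
[[n q] X] — X of type ((t -> t) -> e) combines with [n q] of type (t -> t): type e.
[W m] — W of type ((t -> s) -> (e -> ((e -> s) -> (s -> s)))) combines with m of type (t -> s): type (e -> ((e -> s) -> (s -> s))).
[[[n q] X] [W m]] — [W m] of type (e -> ((e -> s) -> (s -> s))) combines with [[n q] X] of type e: type ((e -> s) -> (s -> s)).
[[[[n q] X] [W m]] p] — [[[n q] X] [W m]] of type ((e -> s) -> (s -> s)) combines with p of type (e -> s): type (s -> s).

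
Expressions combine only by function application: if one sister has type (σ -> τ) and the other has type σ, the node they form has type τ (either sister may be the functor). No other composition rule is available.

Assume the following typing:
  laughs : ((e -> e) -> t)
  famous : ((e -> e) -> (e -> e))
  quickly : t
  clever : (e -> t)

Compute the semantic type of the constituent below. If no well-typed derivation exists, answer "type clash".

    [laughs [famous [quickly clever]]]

At [quickly clever]: neither t nor (e -> t) can take the other as argument; the node is ill-typed.

type clash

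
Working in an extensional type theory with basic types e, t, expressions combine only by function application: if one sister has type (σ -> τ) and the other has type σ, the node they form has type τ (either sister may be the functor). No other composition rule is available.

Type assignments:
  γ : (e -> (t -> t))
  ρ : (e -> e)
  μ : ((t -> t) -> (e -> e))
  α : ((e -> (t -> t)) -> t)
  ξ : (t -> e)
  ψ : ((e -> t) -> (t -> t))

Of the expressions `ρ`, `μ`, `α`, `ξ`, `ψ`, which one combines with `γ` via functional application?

ρ : (e -> e) — does not combine with γ.
μ : ((t -> t) -> (e -> e)) — does not combine with γ.
α — combines: α : ((e -> (t -> t)) -> t) takes γ : (e -> (t -> t)) as argument, giving t.
ξ : (t -> e) — does not combine with γ.
ψ : ((e -> t) -> (t -> t)) — does not combine with γ.

α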